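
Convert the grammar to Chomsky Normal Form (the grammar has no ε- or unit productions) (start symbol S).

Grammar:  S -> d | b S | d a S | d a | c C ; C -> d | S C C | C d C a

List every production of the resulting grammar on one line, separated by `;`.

S -> d | X1 S | X2 Y1 | X2 X3 | X4 C; C -> d | S Y2 | C Y3; X1 -> b; X2 -> d; X3 -> a; X4 -> c; Y1 -> X3 S; Y2 -> C C; Y3 -> X2 Y4; Y4 -> C X3

Introduce a nonterminal for each terminal appearing in a rule of length ≥ 2: X1 → b, X2 → d, X3 → a, X4 → c.
Binarize each right-hand side of length ≥ 3 by chaining fresh nonterminals (Y1, Y2, …): affected rules were S → X2 X3 S; C → S C C; C → C X2 C X3.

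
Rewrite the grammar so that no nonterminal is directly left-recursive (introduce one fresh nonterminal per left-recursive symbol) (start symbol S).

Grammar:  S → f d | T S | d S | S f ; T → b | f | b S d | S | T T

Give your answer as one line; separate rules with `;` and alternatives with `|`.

S → f d S' | T S S' | d S S'; T → b T' | f T' | b S d T' | S T'; S' → f S' | ε; T' → T T' | ε

Left recursion appears on S, T.
For S: α = {f}, β = {f d, T S, d S}. Rewrite as S → β S' and S' → α S' | ε.
For T: α = {T}, β = {b, f, b S d, S}. Rewrite as T → β T' and T' → α T' | ε.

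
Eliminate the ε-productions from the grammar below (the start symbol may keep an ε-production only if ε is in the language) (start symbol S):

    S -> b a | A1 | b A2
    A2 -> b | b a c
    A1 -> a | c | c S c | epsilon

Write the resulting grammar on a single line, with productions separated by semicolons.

S -> b a | A1 | b A2 | ε; A2 -> b | b a c; A1 -> a | c | c S c | c c

The nullable symbols are {A1, S}.
ε ∈ L(G) since S is nullable, so keep S → ε.
Expand every rule over subsets of its nullable positions: A1 → c S c gives c S c | c c.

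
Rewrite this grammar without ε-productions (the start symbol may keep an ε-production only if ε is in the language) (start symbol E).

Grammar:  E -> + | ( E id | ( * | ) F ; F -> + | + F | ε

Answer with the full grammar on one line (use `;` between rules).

E -> + | ( E id | ( * | ) F | ); F -> + | + F

Nullable set = {F}.
ε ∉ L(G), so no ε-production is kept.
Expand every rule over subsets of its nullable positions: E → ) F gives ) F | ).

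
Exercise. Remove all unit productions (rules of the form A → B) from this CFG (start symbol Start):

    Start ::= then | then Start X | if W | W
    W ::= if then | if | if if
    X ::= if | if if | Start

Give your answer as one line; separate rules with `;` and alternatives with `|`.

Unit pairs: Start ⇒* {W}; X ⇒* {Start, W}.
For each unit pair (A, B), copy every non-unit production of B to A, then drop all unit productions.

Start ::= then | then Start X | if W | if then | if | if if; W ::= if then | if | if if; X ::= then | then Start X | if W | if | if if | if then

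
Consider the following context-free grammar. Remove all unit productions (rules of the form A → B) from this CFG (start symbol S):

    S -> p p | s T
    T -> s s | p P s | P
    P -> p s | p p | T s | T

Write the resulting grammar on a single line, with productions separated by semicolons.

Unit pairs: P ⇒* {T}; T ⇒* {P}.
For every A with A ⇒* B via unit rules, add B's non-unit alternatives to A; then delete every rule of the form X → Y.

S -> p p | s T; T -> p s | p p | T s | s s | p P s; P -> p s | p p | T s | s s | p P s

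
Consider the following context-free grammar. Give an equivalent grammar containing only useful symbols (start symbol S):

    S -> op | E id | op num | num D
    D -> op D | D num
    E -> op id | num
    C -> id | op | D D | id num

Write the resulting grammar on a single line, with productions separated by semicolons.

S -> op | E id | op num; E -> op id | num

Generating nonterminals: {C, E, S}.
Reachable from S after that: {E, S}.
Removed useless symbols: {C, D} and every production mentioning them.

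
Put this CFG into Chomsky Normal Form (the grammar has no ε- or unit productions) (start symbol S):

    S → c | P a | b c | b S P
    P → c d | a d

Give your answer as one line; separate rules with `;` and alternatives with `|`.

Introduce a nonterminal for each terminal appearing in a rule of length ≥ 2: X1 → a, X2 → b, X3 → c, X4 → d.
Binarize each right-hand side of length ≥ 3 by chaining fresh nonterminals (Y1, Y2, …): affected rules were S → X2 S P.

S → c | P X1 | X2 X3 | X2 Y1; P → X3 X4 | X1 X4; X1 → a; X2 → b; X3 → c; X4 → d; Y1 → S P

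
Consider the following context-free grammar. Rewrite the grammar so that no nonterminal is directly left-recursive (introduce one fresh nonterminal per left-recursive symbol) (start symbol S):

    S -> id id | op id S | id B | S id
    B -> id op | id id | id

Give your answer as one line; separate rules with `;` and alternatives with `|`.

S -> id id S' | op id S S' | id B S'; B -> id op | id id | id; S' -> id S' | ε

Left recursion appears on S.
For S: α = {id}, β = {id id, op id S, id B}. Rewrite as S → β S' and S' → α S' | ε.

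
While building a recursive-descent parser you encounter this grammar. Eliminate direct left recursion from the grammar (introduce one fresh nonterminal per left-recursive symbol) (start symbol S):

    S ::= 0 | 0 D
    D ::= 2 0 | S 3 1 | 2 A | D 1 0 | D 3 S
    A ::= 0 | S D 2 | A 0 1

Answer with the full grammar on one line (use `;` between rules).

S ::= 0 | 0 D; D ::= 2 0 D' | S 3 1 D' | 2 A D'; A ::= 0 A' | S D 2 A'; D' ::= 1 0 D' | 3 S D' | ε; A' ::= 0 1 A' | ε

D, A are directly left-recursive.
For D: α = {1 0, 3 S}, β = {2 0, S 3 1, 2 A}. Rewrite as D → β D' and D' → α D' | ε.
For A: α = {0 1}, β = {0, S D 2}. Rewrite as A → β A' and A' → α A' | ε.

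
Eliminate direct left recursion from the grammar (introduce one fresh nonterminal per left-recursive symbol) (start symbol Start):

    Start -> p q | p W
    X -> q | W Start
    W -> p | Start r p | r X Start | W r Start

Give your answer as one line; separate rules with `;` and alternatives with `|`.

Left recursion appears on W.
For W: α = {r Start}, β = {p, Start r p, r X Start}. Rewrite as W → β W1 and W1 → α W1 | ε.

Start -> p q | p W; X -> q | W Start; W -> p W1 | Start r p W1 | r X Start W1; W1 -> r Start W1 | ε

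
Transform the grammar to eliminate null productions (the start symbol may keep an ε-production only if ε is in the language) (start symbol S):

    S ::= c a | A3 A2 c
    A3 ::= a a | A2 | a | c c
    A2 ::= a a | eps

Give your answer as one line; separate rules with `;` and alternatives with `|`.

S ::= c a | A3 A2 c | A3 c | A2 c | c; A3 ::= a a | A2 | a | c c; A2 ::= a a

Nullable nonterminals: {A2, A3}.
ε ∉ L(G), so no ε-production is kept.
Add the nullable-subset variants: S → A3 A2 c gives A3 A2 c | A3 c | A2 c | c.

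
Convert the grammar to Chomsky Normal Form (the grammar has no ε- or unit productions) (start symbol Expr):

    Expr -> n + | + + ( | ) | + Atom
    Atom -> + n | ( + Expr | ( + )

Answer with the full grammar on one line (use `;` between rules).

Expr -> X1 X2 | X2 Y1 | ) | X2 Atom; Atom -> X2 X1 | X3 Y2 | X3 Y3; X1 -> n; X2 -> +; X3 -> (; X4 -> ); Y1 -> X2 X3; Y2 -> X2 Expr; Y3 -> X2 X4

Introduce a nonterminal for each terminal appearing in a rule of length ≥ 2: X1 → n, X2 → +, X3 → (, X4 → ).
Binarize each right-hand side of length ≥ 3 by chaining fresh nonterminals (Y1, Y2, …): affected rules were Expr → X2 X2 X3; Atom → X3 X2 Expr; Atom → X3 X2 X4.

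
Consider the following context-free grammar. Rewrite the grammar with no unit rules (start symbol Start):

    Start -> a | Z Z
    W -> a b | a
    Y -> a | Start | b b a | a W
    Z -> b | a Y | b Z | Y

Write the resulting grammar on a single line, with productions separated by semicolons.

Unit pairs: Y ⇒* {Start}; Z ⇒* {Start, Y}.
For every A with A ⇒* B via unit rules, add B's non-unit alternatives to A; then delete every rule of the form X → Y.

Start -> a | Z Z; W -> a b | a; Y -> a | Z Z | b b a | a W; Z -> b | a Y | b Z | a | Z Z | b b a | a W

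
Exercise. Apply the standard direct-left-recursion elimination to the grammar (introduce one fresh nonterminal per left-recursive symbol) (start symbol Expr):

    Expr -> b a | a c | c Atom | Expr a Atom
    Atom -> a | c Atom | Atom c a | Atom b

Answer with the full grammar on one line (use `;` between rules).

Expr -> b a Expr1 | a c Expr1 | c Atom Expr1; Atom -> a Atom1 | c Atom Atom1; Expr1 -> a Atom Expr1 | ε; Atom1 -> c a Atom1 | b Atom1 | ε

Expr, Atom are directly left-recursive.
For Expr: α = {a Atom}, β = {b a, a c, c Atom}. Rewrite as Expr → β Expr1 and Expr1 → α Expr1 | ε.
For Atom: α = {c a, b}, β = {a, c Atom}. Rewrite as Atom → β Atom1 and Atom1 → α Atom1 | ε.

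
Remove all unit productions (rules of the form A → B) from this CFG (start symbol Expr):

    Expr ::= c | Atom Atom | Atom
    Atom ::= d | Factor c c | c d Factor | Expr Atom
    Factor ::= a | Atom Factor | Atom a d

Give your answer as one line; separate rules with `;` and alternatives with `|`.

Expr ::= d | Factor c c | c d Factor | Expr Atom | c | Atom Atom; Atom ::= d | Factor c c | c d Factor | Expr Atom; Factor ::= a | Atom Factor | Atom a d

Unit pairs: Expr ⇒* {Atom}.
For each unit pair (A, B), copy every non-unit production of B to A, then drop all unit productions.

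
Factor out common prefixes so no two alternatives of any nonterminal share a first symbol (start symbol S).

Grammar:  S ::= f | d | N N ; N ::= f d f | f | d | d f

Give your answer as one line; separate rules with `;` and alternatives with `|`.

S ::= f | d | N N; N ::= f N' | d N''; N' ::= d f | ε; N'' ::= ε | f

N has alternatives sharing prefix 'f': factor to N → f N' with N' → d f | ε.
N has alternatives sharing prefix 'd': factor to N → d N'' with N'' → ε | f.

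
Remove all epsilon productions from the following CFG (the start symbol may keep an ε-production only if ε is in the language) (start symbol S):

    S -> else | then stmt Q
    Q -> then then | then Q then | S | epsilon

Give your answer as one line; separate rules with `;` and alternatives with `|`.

Nullable nonterminals: {Q}.
ε ∉ L(G), so no ε-production is kept.
Expand every rule over subsets of its nullable positions: S → then stmt Q gives then stmt Q | then stmt.

S -> else | then stmt Q | then stmt; Q -> then then | then Q then | S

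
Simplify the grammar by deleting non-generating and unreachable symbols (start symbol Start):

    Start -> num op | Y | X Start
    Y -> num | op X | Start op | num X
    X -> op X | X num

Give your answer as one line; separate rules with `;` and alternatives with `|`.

Start -> num op | Y; Y -> num | Start op

Generating nonterminals: {Start, Y}.
Reachable from Start after that: {Start, Y}.
Removed useless symbols: {X} and every production mentioning them.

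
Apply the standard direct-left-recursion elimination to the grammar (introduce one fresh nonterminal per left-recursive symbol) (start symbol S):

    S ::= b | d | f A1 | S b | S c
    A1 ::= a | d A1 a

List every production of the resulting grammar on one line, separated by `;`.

Left recursion appears on S.
For S: α = {b, c}, β = {b, d, f A1}. Rewrite as S → β S' and S' → α S' | ε.

S ::= b S' | d S' | f A1 S'; A1 ::= a | d A1 a; S' ::= b S' | c S' | ε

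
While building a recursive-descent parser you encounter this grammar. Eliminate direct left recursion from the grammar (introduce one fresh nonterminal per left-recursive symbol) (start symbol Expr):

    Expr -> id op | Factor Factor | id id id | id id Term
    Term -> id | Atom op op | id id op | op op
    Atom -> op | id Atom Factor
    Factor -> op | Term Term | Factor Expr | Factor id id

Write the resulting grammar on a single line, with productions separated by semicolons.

Left recursion appears on Factor.
For Factor: α = {Expr, id id}, β = {op, Term Term}. Rewrite as Factor → β Factor1 and Factor1 → α Factor1 | ε.

Expr -> id op | Factor Factor | id id id | id id Term; Term -> id | Atom op op | id id op | op op; Atom -> op | id Atom Factor; Factor -> op Factor1 | Term Term Factor1; Factor1 -> Expr Factor1 | id id Factor1 | ε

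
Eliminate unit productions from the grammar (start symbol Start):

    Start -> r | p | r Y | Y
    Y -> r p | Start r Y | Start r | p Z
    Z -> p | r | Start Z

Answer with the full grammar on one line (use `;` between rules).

Unit pairs: Start ⇒* {Y}.
Replace each nonterminal's rules with the union of the non-unit rules of every nonterminal it unit-derives.

Start -> r | p | r Y | r p | Start r Y | Start r | p Z; Y -> r p | Start r Y | Start r | p Z; Z -> p | r | Start Z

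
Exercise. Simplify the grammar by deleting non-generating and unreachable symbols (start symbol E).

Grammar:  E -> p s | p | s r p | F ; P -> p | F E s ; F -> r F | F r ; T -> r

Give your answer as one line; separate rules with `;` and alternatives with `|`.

E -> p s | p | s r p

Generating nonterminals: {E, P, T}.
Reachable from E after that: {E}.
Removed useless symbols: {F, P, T} and every production mentioning them.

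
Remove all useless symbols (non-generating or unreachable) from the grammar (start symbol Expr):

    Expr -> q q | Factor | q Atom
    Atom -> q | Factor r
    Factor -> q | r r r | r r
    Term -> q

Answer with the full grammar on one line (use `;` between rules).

Generating nonterminals: {Atom, Expr, Factor, Term}.
Reachable from Expr after that: {Atom, Expr, Factor}.
Removed useless symbols: {Term} and every production mentioning them.

Expr -> q q | Factor | q Atom; Atom -> q | Factor r; Factor -> q | r r r | r r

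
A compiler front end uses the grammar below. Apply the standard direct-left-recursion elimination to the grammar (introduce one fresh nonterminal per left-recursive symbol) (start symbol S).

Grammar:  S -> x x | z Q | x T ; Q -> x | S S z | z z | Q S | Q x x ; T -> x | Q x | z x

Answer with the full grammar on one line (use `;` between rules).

Left recursion appears on Q.
For Q: α = {S, x x}, β = {x, S S z, z z}. Rewrite as Q → β Q' and Q' → α Q' | ε.

S -> x x | z Q | x T; Q -> x Q' | S S z Q' | z z Q'; T -> x | Q x | z x; Q' -> S Q' | x x Q' | epsilon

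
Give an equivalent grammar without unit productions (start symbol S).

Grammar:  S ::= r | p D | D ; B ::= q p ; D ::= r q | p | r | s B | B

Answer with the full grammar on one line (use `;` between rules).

S ::= q p | r q | p | r | s B | p D; B ::= q p; D ::= q p | r q | p | r | s B

Unit pairs: D ⇒* {B}; S ⇒* {B, D}.
Replace each nonterminal's rules with the union of the non-unit rules of every nonterminal it unit-derives.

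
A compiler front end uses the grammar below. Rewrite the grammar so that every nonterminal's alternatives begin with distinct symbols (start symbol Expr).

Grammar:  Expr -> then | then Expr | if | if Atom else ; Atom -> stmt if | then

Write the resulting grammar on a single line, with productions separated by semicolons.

Expr has alternatives sharing prefix 'then': factor to Expr → then Expr1 with Expr1 → ε | Expr.
Expr has alternatives sharing prefix 'if': factor to Expr → if Expr2 with Expr2 → ε | Atom else.

Expr -> then Expr1 | if Expr2; Atom -> stmt if | then; Expr1 -> epsilon | Expr; Expr2 -> epsilon | Atom else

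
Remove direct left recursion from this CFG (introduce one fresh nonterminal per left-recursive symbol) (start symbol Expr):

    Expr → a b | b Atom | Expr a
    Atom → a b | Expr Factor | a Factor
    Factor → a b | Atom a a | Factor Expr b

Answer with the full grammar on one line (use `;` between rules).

Directly left-recursive nonterminals: Expr, Factor.
For Expr: α = {a}, β = {a b, b Atom}. Rewrite as Expr → β Expr1 and Expr1 → α Expr1 | ε.
For Factor: α = {Expr b}, β = {a b, Atom a a}. Rewrite as Factor → β Factor1 and Factor1 → α Factor1 | ε.

Expr → a b Expr1 | b Atom Expr1; Atom → a b | Expr Factor | a Factor; Factor → a b Factor1 | Atom a a Factor1; Expr1 → a Expr1 | ε; Factor1 → Expr b Factor1 | ε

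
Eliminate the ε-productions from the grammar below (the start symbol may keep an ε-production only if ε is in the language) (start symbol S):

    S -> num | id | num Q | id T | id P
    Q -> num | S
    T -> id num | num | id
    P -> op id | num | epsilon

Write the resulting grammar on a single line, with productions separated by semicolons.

The nullable symbols are {P}.
ε ∉ L(G), so no ε-production is kept.

S -> num | id | num Q | id T | id P; Q -> num | S; T -> id num | num | id; P -> op id | num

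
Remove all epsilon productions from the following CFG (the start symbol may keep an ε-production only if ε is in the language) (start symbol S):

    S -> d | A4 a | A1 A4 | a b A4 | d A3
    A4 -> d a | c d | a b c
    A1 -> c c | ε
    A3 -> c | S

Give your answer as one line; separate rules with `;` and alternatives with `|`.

S -> d | A4 a | A1 A4 | A4 | a b A4 | d A3; A4 -> d a | c d | a b c; A1 -> c c; A3 -> c | S

Nullable nonterminals: {A1}.
ε ∉ L(G), so no ε-production is kept.
Add the nullable-subset variants: S → A1 A4 gives A1 A4 | A4.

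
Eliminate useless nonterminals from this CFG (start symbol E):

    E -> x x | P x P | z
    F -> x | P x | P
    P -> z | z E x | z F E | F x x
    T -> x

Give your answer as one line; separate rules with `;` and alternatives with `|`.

Generating nonterminals: {E, F, P, T}.
Reachable from E after that: {E, F, P}.
Removed useless symbols: {T} and every production mentioning them.

E -> x x | P x P | z; F -> x | P x | P; P -> z | z E x | z F E | F x x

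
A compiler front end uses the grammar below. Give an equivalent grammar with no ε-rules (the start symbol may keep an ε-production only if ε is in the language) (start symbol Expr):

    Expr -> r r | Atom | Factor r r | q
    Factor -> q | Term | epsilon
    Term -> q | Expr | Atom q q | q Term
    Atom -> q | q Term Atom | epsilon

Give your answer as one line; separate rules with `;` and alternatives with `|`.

Expr -> r r | Atom | Factor r r | q | epsilon; Factor -> q | Term; Term -> q | Expr | Atom q q | q q | q Term; Atom -> q | q Term Atom | q Term | q Atom

Nullable nonterminals: {Atom, Expr, Factor, Term}.
ε ∈ L(G) since Expr is nullable, so keep Expr → ε.
Add the nullable-subset variants: Term → Atom q q gives Atom q q | q q. Atom → q Term Atom gives q Term Atom | q Term | q Atom.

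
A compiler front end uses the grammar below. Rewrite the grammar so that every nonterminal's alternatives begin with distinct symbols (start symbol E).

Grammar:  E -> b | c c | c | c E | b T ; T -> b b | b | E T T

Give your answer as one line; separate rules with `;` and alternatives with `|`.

E -> c E' | b E''; T -> E T T | b T'; E' -> c | ε | E; E'' -> ε | T; T' -> b | ε

E has alternatives sharing prefix 'c': factor to E → c E' with E' → c | ε | E.
E has alternatives sharing prefix 'b': factor to E → b E'' with E'' → ε | T.
T has alternatives sharing prefix 'b': factor to T → b T' with T' → b | ε.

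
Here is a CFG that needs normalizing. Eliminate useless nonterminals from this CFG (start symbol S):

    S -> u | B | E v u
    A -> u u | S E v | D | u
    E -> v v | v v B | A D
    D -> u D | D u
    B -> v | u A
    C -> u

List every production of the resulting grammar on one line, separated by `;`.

S -> u | B | E v u; A -> u u | S E v | u; E -> v v | v v B; B -> v | u A

Generating nonterminals: {A, B, C, E, S}.
Reachable from S after that: {A, B, E, S}.
Removed useless symbols: {C, D} and every production mentioning them.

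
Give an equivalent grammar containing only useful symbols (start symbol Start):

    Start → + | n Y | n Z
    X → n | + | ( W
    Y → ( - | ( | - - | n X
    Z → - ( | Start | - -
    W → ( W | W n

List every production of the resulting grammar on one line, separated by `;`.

Start → + | n Y | n Z; X → n | +; Y → ( - | ( | - - | n X; Z → - ( | Start | - -

Generating nonterminals: {Start, X, Y, Z}.
Reachable from Start after that: {Start, X, Y, Z}.
Removed useless symbols: {W} and every production mentioning them.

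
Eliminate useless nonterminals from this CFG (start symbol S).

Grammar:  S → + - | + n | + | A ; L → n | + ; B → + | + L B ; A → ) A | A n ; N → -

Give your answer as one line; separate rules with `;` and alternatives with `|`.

S → + - | + n | +

Generating nonterminals: {B, L, N, S}.
Reachable from S after that: {S}.
Removed useless symbols: {A, B, L, N} and every production mentioning them.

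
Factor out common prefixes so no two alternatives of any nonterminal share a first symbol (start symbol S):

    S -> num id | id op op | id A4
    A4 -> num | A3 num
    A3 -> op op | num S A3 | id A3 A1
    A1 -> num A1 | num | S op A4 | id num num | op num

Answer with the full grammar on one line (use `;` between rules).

S has alternatives sharing prefix 'id': factor to S → id S' with S' → op op | A4.
A1 has alternatives sharing prefix 'num': factor to A1 → num A1' with A1' → A1 | ε.

S -> num id | id S'; A4 -> num | A3 num; A3 -> op op | num S A3 | id A3 A1; A1 -> S op A4 | id num num | op num | num A1'; S' -> op op | A4; A1' -> A1 | ε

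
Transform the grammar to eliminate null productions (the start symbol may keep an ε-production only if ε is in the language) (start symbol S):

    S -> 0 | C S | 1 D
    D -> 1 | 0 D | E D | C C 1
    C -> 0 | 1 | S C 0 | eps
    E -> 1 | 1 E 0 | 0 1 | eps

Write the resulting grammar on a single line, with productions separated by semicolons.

S -> 0 | C S | 1 D; D -> 1 | 0 D | E D | C C 1 | C 1; C -> 0 | 1 | S C 0 | S 0; E -> 1 | 1 E 0 | 1 0 | 0 1

Nullable set = {C, E}.
ε ∉ L(G), so no ε-production is kept.
Add the nullable-subset variants: D → C C 1 gives C C 1 | C 1. C → S C 0 gives S C 0 | S 0. E → 1 E 0 gives 1 E 0 | 1 0.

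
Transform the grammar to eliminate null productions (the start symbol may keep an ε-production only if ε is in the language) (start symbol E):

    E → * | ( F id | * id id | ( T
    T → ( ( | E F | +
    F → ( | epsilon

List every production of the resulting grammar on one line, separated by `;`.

E → * | ( F id | ( id | * id id | ( T; T → ( ( | E F | E | +; F → (

Nullable nonterminals: {F}.
ε ∉ L(G), so no ε-production is kept.
For each production, add variants omitting each subset of nullable occurrences: E → ( F id gives ( F id | ( id. T → E F gives E F | E.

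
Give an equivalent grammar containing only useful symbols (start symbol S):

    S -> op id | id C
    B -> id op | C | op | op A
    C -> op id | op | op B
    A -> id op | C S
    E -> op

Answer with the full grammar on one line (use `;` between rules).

Generating nonterminals: {A, B, C, E, S}.
Reachable from S after that: {A, B, C, S}.
Removed useless symbols: {E} and every production mentioning them.

S -> op id | id C; B -> id op | C | op | op A; C -> op id | op | op B; A -> id op | C S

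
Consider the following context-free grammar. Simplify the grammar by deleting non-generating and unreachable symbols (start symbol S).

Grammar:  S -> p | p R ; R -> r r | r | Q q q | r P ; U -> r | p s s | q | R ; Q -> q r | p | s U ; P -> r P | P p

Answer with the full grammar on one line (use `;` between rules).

Generating nonterminals: {Q, R, S, U}.
Reachable from S after that: {Q, R, S, U}.
Removed useless symbols: {P} and every production mentioning them.

S -> p | p R; R -> r r | r | Q q q; U -> r | p s s | q | R; Q -> q r | p | s U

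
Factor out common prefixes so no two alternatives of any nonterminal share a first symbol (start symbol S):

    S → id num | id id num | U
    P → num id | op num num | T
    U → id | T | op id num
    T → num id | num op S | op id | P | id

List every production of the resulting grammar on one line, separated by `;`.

S has alternatives sharing prefix 'id': factor to S → id S' with S' → num | id num.
T has alternatives sharing prefix 'num': factor to T → num T' with T' → id | op S.

S → U | id S'; P → num id | op num num | T; U → id | T | op id num; T → op id | P | id | num T'; S' → num | id num; T' → id | op S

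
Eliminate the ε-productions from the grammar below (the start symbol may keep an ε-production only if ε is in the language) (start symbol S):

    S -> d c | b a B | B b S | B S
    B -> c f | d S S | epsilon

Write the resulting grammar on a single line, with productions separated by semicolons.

S -> d c | b a B | b a | B b S | b S | B S; B -> c f | d S S

Nullable nonterminals: {B}.
ε ∉ L(G), so no ε-production is kept.
For each production, add variants omitting each subset of nullable occurrences: S → b a B gives b a B | b a. S → B b S gives B b S | b S.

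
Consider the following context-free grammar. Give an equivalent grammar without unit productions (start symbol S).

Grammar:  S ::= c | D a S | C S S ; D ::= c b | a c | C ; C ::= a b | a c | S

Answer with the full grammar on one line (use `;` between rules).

S ::= c | D a S | C S S; D ::= c | D a S | C S S | a b | a c | c b; C ::= a b | a c | c | D a S | C S S

Unit pairs: C ⇒* {S}; D ⇒* {C, S}.
For each unit pair (A, B), copy every non-unit production of B to A, then drop all unit productions.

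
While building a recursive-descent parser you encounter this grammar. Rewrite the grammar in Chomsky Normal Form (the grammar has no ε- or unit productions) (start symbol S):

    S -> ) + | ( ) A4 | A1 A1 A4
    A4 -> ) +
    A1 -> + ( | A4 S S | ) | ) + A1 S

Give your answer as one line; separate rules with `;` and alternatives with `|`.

S -> X1 X2 | X3 Y1 | A1 Y2; A4 -> X1 X2; A1 -> X2 X3 | A4 Y3 | ) | X1 Y4; X1 -> ); X2 -> +; X3 -> (; Y1 -> X1 A4; Y2 -> A1 A4; Y3 -> S S; Y4 -> X2 Y5; Y5 -> A1 S

Introduce a nonterminal for each terminal appearing in a rule of length ≥ 2: X1 → ), X2 → +, X3 → (.
Binarize each right-hand side of length ≥ 3 by chaining fresh nonterminals (Y1, Y2, …): affected rules were S → X3 X1 A4; S → A1 A1 A4; A1 → A4 S S; A1 → X1 X2 A1 S.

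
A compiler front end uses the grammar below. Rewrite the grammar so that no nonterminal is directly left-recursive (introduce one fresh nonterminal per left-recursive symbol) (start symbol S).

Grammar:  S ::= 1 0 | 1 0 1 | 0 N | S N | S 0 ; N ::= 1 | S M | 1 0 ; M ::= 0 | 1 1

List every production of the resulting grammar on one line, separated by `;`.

Left recursion appears on S.
For S: α = {N, 0}, β = {1 0, 1 0 1, 0 N}. Rewrite as S → β S' and S' → α S' | ε.

S ::= 1 0 S' | 1 0 1 S' | 0 N S'; N ::= 1 | S M | 1 0; M ::= 0 | 1 1; S' ::= N S' | 0 S' | ε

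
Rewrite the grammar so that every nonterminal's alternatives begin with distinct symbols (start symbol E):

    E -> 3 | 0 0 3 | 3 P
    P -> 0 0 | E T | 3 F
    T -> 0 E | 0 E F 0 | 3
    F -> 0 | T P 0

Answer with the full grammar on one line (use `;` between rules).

E -> 0 0 3 | 3 E'; P -> 0 0 | E T | 3 F; T -> 3 | 0 E T'; F -> 0 | T P 0; E' -> ε | P; T' -> ε | F 0

E has alternatives sharing prefix '3': factor to E → 3 E' with E' → ε | P.
T has alternatives sharing prefix '0 E': factor to T → 0 E T' with T' → ε | F 0.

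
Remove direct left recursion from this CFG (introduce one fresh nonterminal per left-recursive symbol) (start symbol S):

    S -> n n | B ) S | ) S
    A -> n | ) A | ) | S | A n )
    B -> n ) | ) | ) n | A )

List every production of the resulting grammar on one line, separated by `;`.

S -> n n | B ) S | ) S; A -> n A' | ) A A' | ) A' | S A'; B -> n ) | ) | ) n | A ); A' -> n ) A' | ε

Directly left-recursive nonterminal: A.
For A: α = {n )}, β = {n, ) A, ), S}. Rewrite as A → β A' and A' → α A' | ε.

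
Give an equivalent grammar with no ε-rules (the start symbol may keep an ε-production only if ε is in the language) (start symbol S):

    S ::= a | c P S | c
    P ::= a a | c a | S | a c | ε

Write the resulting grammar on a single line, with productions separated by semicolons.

S ::= a | c P S | c S | c; P ::= a a | c a | S | a c

Nullable set = {P}.
ε ∉ L(G), so no ε-production is kept.
Expand every rule over subsets of its nullable positions: S → c P S gives c P S | c S.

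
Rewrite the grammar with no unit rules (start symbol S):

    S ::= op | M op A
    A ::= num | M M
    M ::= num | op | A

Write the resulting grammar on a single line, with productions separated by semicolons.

Unit pairs: M ⇒* {A}.
For every A with A ⇒* B via unit rules, add B's non-unit alternatives to A; then delete every rule of the form X → Y.

S ::= op | M op A; A ::= num | M M; M ::= num | M M | op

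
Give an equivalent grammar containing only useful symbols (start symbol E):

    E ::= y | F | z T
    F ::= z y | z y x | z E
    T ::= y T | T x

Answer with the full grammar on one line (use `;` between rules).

E ::= y | F; F ::= z y | z y x | z E

Generating nonterminals: {E, F}.
Reachable from E after that: {E, F}.
Removed useless symbols: {T} and every production mentioning them.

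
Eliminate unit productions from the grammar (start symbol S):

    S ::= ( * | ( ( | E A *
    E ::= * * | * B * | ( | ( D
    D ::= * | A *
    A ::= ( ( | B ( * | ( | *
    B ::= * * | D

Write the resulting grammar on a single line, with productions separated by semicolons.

Unit pairs: B ⇒* {D}.
For every A with A ⇒* B via unit rules, add B's non-unit alternatives to A; then delete every rule of the form X → Y.

S ::= ( * | ( ( | E A *; E ::= * * | * B * | ( | ( D; D ::= * | A *; A ::= ( ( | B ( * | ( | *; B ::= * * | * | A *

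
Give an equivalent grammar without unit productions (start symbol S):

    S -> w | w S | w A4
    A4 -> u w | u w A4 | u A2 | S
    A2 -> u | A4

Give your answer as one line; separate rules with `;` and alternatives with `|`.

Unit pairs: A2 ⇒* {A4, S}; A4 ⇒* {S}.
Replace each nonterminal's rules with the union of the non-unit rules of every nonterminal it unit-derives.

S -> w | w S | w A4; A4 -> u w | u w A4 | u A2 | w | w S | w A4; A2 -> u w | u w A4 | u A2 | u | w | w S | w A4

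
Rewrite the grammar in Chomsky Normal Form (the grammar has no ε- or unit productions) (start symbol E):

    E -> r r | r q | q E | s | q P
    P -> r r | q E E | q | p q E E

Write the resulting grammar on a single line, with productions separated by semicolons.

E -> X1 X1 | X1 X2 | X2 E | s | X2 P; P -> X1 X1 | X2 Y1 | q | X3 Y2; X1 -> r; X2 -> q; X3 -> p; Y1 -> E E; Y2 -> X2 Y3; Y3 -> E E

Introduce a nonterminal for each terminal appearing in a rule of length ≥ 2: X1 → r, X2 → q, X3 → p.
Binarize each right-hand side of length ≥ 3 by chaining fresh nonterminals (Y1, Y2, …): affected rules were P → X2 E E; P → X3 X2 E E.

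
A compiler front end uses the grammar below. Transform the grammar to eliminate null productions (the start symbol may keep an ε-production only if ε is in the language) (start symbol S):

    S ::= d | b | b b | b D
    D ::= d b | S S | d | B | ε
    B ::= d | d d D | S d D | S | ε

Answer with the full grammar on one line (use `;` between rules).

S ::= d | b | b b | b D; D ::= d b | S S | d | B; B ::= d | d d D | d d | S d D | S d | S

Nullable nonterminals: {B, D}.
ε ∉ L(G), so no ε-production is kept.
Expand every rule over subsets of its nullable positions: B → d d D gives d d D | d d. B → S d D gives S d D | S d.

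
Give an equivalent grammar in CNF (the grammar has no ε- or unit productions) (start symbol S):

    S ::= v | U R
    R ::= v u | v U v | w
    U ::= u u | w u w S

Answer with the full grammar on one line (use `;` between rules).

S ::= v | U R; R ::= X1 X2 | X1 Y1 | w; U ::= X2 X2 | X3 Y2; X1 ::= v; X2 ::= u; X3 ::= w; Y1 ::= U X1; Y2 ::= X2 Y3; Y3 ::= X3 S

Introduce a nonterminal for each terminal appearing in a rule of length ≥ 2: X1 → v, X2 → u, X3 → w.
Binarize each right-hand side of length ≥ 3 by chaining fresh nonterminals (Y1, Y2, …): affected rules were R → X1 U X1; U → X3 X2 X3 S.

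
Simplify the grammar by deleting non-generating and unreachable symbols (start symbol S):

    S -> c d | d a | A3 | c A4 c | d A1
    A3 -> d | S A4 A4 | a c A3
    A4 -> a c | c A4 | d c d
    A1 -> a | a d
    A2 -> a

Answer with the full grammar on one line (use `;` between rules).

Generating nonterminals: {A1, A2, A3, A4, S}.
Reachable from S after that: {A1, A3, A4, S}.
Removed useless symbols: {A2} and every production mentioning them.

S -> c d | d a | A3 | c A4 c | d A1; A3 -> d | S A4 A4 | a c A3; A4 -> a c | c A4 | d c d; A1 -> a | a d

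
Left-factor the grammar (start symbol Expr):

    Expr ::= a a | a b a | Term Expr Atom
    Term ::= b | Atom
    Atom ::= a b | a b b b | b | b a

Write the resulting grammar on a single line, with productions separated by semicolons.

Expr ::= Term Expr Atom | a Expr1; Term ::= b | Atom; Atom ::= a b Atom1 | b Atom2; Expr1 ::= a | b a; Atom1 ::= ε | b b; Atom2 ::= ε | a

Expr has alternatives sharing prefix 'a': factor to Expr → a Expr1 with Expr1 → a | b a.
Atom has alternatives sharing prefix 'a b': factor to Atom → a b Atom1 with Atom1 → ε | b b.
Atom has alternatives sharing prefix 'b': factor to Atom → b Atom2 with Atom2 → ε | a.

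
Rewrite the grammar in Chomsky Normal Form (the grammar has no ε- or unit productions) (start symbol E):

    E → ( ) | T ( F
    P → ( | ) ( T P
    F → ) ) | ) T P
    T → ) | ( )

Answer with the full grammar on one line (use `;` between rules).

E → X1 X2 | T Y1; P → ( | X2 Y2; F → X2 X2 | X2 Y4; T → ) | X1 X2; X1 → (; X2 → ); Y1 → X1 F; Y2 → X1 Y3; Y3 → T P; Y4 → T P

Introduce a nonterminal for each terminal appearing in a rule of length ≥ 2: X1 → (, X2 → ).
Binarize each right-hand side of length ≥ 3 by chaining fresh nonterminals (Y1, Y2, …): affected rules were E → T X1 F; P → X2 X1 T P; F → X2 T P.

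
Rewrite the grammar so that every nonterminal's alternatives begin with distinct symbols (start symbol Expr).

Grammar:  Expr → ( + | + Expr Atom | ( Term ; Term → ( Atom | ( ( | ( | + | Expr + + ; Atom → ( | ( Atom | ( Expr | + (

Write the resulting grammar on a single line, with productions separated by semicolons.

Expr → + Expr Atom | ( Expr1; Term → + | Expr + + | ( Term1; Atom → + ( | ( Atom1; Expr1 → + | Term; Term1 → Atom | ( | ε; Atom1 → ε | Atom | Expr

Expr has alternatives sharing prefix '(': factor to Expr → ( Expr1 with Expr1 → + | Term.
Term has alternatives sharing prefix '(': factor to Term → ( Term1 with Term1 → Atom | ( | ε.
Atom has alternatives sharing prefix '(': factor to Atom → ( Atom1 with Atom1 → ε | Atom | Expr.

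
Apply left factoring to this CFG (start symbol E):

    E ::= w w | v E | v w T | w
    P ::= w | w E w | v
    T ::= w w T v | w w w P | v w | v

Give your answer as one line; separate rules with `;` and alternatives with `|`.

E ::= w E' | v E''; P ::= v | w P'; T ::= w w T' | v T''; E' ::= w | ε; E'' ::= E | w T; P' ::= ε | E w; T' ::= T v | w P; T'' ::= w | ε

E has alternatives sharing prefix 'w': factor to E → w E' with E' → w | ε.
E has alternatives sharing prefix 'v': factor to E → v E'' with E'' → E | w T.
P has alternatives sharing prefix 'w': factor to P → w P' with P' → ε | E w.
T has alternatives sharing prefix 'w w': factor to T → w w T' with T' → T v | w P.
T has alternatives sharing prefix 'v': factor to T → v T'' with T'' → w | ε.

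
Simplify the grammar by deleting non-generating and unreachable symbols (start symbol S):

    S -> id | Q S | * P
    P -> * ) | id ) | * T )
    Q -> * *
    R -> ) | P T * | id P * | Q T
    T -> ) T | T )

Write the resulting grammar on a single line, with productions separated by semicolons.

S -> id | Q S | * P; P -> * ) | id ); Q -> * *

Generating nonterminals: {P, Q, R, S}.
Reachable from S after that: {P, Q, S}.
Removed useless symbols: {R, T} and every production mentioning them.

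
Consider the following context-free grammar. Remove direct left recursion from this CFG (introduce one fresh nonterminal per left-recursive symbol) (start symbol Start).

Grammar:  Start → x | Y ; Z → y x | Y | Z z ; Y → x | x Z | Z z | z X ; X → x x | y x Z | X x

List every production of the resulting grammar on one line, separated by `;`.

Start → x | Y; Z → y x Z1 | Y Z1; Y → x | x Z | Z z | z X; X → x x X1 | y x Z X1; Z1 → z Z1 | eps; X1 → x X1 | eps

Z, X are directly left-recursive.
For Z: α = {z}, β = {y x, Y}. Rewrite as Z → β Z1 and Z1 → α Z1 | ε.
For X: α = {x}, β = {x x, y x Z}. Rewrite as X → β X1 and X1 → α X1 | ε.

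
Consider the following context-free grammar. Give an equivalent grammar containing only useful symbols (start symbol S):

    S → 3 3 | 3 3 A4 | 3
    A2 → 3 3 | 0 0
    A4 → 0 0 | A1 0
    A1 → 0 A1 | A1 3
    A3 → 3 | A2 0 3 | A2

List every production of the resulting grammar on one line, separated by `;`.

Generating nonterminals: {A2, A3, A4, S}.
Reachable from S after that: {A4, S}.
Removed useless symbols: {A1, A2, A3} and every production mentioning them.

S → 3 3 | 3 3 A4 | 3; A4 → 0 0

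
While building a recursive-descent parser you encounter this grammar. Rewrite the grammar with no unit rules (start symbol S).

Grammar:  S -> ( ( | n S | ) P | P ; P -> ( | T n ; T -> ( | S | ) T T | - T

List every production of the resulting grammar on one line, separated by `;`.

Unit pairs: S ⇒* {P}; T ⇒* {P, S}.
Replace each nonterminal's rules with the union of the non-unit rules of every nonterminal it unit-derives.

S -> ( ( | n S | ) P | ( | T n; P -> ( | T n; T -> ( ( | n S | ) P | ( | T n | ) T T | - T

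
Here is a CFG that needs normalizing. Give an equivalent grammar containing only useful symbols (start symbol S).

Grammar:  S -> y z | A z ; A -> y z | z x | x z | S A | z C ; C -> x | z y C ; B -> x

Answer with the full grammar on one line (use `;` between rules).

S -> y z | A z; A -> y z | z x | x z | S A | z C; C -> x | z y C

Generating nonterminals: {A, B, C, S}.
Reachable from S after that: {A, C, S}.
Removed useless symbols: {B} and every production mentioning them.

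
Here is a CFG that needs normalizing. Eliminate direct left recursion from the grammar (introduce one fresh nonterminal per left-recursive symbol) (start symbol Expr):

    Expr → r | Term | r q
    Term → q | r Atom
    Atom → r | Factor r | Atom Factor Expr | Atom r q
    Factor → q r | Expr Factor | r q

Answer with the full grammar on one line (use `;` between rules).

Expr → r | Term | r q; Term → q | r Atom; Atom → r Atom1 | Factor r Atom1; Factor → q r | Expr Factor | r q; Atom1 → Factor Expr Atom1 | r q Atom1 | ε

Directly left-recursive nonterminal: Atom.
For Atom: α = {Factor Expr, r q}, β = {r, Factor r}. Rewrite as Atom → β Atom1 and Atom1 → α Atom1 | ε.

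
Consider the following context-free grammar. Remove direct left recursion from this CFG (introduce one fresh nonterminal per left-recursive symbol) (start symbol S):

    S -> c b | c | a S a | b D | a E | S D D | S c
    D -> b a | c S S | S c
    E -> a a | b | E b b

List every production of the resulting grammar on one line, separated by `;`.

S -> c b S' | c S' | a S a S' | b D S' | a E S'; D -> b a | c S S | S c; E -> a a E' | b E'; S' -> D D S' | c S' | epsilon; E' -> b b E' | epsilon

Directly left-recursive nonterminals: S, E.
For S: α = {D D, c}, β = {c b, c, a S a, b D, a E}. Rewrite as S → β S' and S' → α S' | ε.
For E: α = {b b}, β = {a a, b}. Rewrite as E → β E' and E' → α E' | ε.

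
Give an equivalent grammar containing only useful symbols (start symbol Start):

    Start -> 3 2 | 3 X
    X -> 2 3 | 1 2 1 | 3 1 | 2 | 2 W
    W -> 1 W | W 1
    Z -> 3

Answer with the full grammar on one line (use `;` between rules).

Start -> 3 2 | 3 X; X -> 2 3 | 1 2 1 | 3 1 | 2

Generating nonterminals: {Start, X, Z}.
Reachable from Start after that: {Start, X}.
Removed useless symbols: {W, Z} and every production mentioning them.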